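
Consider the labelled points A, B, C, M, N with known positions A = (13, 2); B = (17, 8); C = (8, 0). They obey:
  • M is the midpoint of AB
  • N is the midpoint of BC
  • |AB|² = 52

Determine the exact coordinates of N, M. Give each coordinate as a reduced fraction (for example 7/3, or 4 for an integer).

N = (25/2, 4)
M = (15, 5)

1. M_x = 15  [2·M = A+B = (13, 2)+(17, 8)]
2. M_y = 5  [2·M = A+B = (13, 2)+(17, 8)]
   so M = (15, 5)
3. N_x = 25/2  [2·N = B+C = (17, 8)+(8, 0)]
4. N_y = 4  [2·N = B+C = (17, 8)+(8, 0)]
   so N = (25/2, 4)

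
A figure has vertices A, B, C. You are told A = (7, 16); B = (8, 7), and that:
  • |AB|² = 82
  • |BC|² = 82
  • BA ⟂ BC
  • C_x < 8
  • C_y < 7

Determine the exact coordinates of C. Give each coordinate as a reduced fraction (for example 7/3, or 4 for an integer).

C = (-1, 6)

1. C_x = -1  [[BA ⟂ BC ⇒ -1x+9y-55=0] ∩ [|C−(8, 7)|²=82]]
2. C_y = 6  [[BA ⟂ BC ⇒ -1x+9y-55=0] ∩ [|C−(8, 7)|²=82]]
   so C = (-1, 6)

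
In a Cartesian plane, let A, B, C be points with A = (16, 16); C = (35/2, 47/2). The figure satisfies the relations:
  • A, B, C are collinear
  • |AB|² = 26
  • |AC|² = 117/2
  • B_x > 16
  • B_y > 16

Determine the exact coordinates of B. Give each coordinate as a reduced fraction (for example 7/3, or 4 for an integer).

1. B_x = 17  [[A, B, C are collinear ⇒ 15/2x-3/2y-96=0] ∩ [|B−(16, 16)|²=26]]
2. B_y = 21  [[A, B, C are collinear ⇒ 15/2x-3/2y-96=0] ∩ [|B−(16, 16)|²=26]]
   so B = (17, 21)

B = (17, 21)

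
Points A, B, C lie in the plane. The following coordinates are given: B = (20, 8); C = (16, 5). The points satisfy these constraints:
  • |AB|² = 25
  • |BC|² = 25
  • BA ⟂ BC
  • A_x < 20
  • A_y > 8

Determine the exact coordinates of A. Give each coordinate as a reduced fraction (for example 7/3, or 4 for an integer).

A = (17, 12)

1. A_x = 17  [[BA ⟂ BC ⇒ -4x-3y+104=0] ∩ [|A−(20, 8)|²=25]]
2. A_y = 12  [[BA ⟂ BC ⇒ -4x-3y+104=0] ∩ [|A−(20, 8)|²=25]]
   so A = (17, 12)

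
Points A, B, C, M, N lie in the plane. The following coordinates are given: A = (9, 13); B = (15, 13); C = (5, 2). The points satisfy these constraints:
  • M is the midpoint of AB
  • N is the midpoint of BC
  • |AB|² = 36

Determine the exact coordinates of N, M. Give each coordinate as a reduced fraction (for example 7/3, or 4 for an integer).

N = (10, 15/2)
M = (12, 13)

1. M_x = 12  [2·M = A+B = (9, 13)+(15, 13)]
2. M_y = 13  [2·M = A+B = (9, 13)+(15, 13)]
   so M = (12, 13)
3. N_x = 10  [2·N = B+C = (15, 13)+(5, 2)]
4. N_y = 15/2  [2·N = B+C = (15, 13)+(5, 2)]
   so N = (10, 15/2)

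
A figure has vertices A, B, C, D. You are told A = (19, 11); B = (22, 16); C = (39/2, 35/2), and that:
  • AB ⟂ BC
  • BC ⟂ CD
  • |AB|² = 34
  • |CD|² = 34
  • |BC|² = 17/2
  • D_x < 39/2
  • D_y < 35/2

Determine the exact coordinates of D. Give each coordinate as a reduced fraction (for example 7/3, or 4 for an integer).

D = (33/2, 25/2)

1. D_x = 33/2  [[BC ⟂ CD ⇒ -5/2x+3/2y+45/2=0] ∩ [|D−(39/2, 35/2)|²=34]]
2. D_y = 25/2  [[BC ⟂ CD ⇒ -5/2x+3/2y+45/2=0] ∩ [|D−(39/2, 35/2)|²=34]]
   so D = (33/2, 25/2)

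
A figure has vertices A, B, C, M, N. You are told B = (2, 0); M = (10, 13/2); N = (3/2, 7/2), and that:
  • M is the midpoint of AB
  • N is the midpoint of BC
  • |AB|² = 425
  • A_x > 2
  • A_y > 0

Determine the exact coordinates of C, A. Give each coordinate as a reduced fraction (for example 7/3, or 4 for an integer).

1. A_x = 18  [A = 2·M−B = 2·(10, 13/2)−(2, 0)]
2. A_y = 13  [A = 2·M−B = 2·(10, 13/2)−(2, 0)]
   so A = (18, 13)
3. C_x = 1  [C = 2·N−B = 2·(3/2, 7/2)−(2, 0)]
4. C_y = 7  [C = 2·N−B = 2·(3/2, 7/2)−(2, 0)]
   so C = (1, 7)

C = (1, 7)
A = (18, 13)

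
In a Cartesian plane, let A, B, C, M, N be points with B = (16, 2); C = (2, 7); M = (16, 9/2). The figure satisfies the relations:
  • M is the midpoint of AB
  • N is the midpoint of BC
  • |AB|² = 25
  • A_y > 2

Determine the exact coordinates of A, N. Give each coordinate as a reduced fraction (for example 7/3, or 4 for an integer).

1. A_x = 16  [A = 2·M−B = 2·(16, 9/2)−(16, 2)]
2. A_y = 7  [A = 2·M−B = 2·(16, 9/2)−(16, 2)]
   so A = (16, 7)
3. N_x = 9  [2·N = B+C = (16, 2)+(2, 7)]
4. N_y = 9/2  [2·N = B+C = (16, 2)+(2, 7)]
   so N = (9, 9/2)

A = (16, 7)
N = (9, 9/2)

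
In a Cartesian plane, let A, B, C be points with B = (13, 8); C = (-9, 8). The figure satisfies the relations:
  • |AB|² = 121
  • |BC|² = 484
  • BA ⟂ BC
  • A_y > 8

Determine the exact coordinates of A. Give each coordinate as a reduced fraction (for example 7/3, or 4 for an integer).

1. A_x = 13  [[BA ⟂ BC ⇒ -22x+286=0] ∩ [|A−(13, 8)|²=121]]
2. A_y = 19  [[BA ⟂ BC ⇒ -22x+286=0] ∩ [|A−(13, 8)|²=121]]
   so A = (13, 19)

A = (13, 19)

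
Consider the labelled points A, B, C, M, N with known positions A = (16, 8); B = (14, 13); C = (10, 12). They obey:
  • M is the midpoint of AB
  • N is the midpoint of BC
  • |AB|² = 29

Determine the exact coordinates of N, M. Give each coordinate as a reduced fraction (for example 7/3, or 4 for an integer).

N = (12, 25/2)
M = (15, 21/2)

1. M_x = 15  [2·M = A+B = (16, 8)+(14, 13)]
2. M_y = 21/2  [2·M = A+B = (16, 8)+(14, 13)]
   so M = (15, 21/2)
3. N_x = 12  [2·N = B+C = (14, 13)+(10, 12)]
4. N_y = 25/2  [2·N = B+C = (14, 13)+(10, 12)]
   so N = (12, 25/2)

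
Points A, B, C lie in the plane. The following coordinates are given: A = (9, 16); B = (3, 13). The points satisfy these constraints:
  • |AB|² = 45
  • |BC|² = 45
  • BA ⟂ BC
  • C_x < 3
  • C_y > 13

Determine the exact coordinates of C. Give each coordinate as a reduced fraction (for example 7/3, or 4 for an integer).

C = (0, 19)

1. C_x = 0  [[BA ⟂ BC ⇒ 6x+3y-57=0] ∩ [|C−(3, 13)|²=45]]
2. C_y = 19  [[BA ⟂ BC ⇒ 6x+3y-57=0] ∩ [|C−(3, 13)|²=45]]
   so C = (0, 19)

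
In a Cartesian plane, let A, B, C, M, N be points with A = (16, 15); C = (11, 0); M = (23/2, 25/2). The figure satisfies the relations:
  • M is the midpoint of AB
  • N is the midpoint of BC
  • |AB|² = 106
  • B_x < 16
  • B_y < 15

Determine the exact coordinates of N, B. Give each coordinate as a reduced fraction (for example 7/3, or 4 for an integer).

N = (9, 5)
B = (7, 10)

1. B_x = 7  [B = 2·M−A = 2·(23/2, 25/2)−(16, 15)]
2. B_y = 10  [B = 2·M−A = 2·(23/2, 25/2)−(16, 15)]
   so B = (7, 10)
3. N_x = 9  [2·N = B+C = (7, 10)+(11, 0)]
4. N_y = 5  [2·N = B+C = (7, 10)+(11, 0)]
   so N = (9, 5)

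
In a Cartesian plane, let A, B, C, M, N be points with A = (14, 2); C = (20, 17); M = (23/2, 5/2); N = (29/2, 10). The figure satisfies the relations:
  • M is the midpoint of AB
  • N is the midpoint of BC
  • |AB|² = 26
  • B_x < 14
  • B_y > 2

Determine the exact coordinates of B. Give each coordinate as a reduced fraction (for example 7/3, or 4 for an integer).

1. B_x = 9  [B = 2·M−A = 2·(23/2, 5/2)−(14, 2)]
2. B_y = 3  [B = 2·M−A = 2·(23/2, 5/2)−(14, 2)]
   so B = (9, 3)

B = (9, 3)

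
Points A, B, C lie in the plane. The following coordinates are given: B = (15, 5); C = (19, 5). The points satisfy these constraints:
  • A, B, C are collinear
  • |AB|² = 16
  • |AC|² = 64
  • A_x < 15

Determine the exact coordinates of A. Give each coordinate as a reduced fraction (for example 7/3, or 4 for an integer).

A = (11, 5)

1. A_x = 11  [[A, B, C are collinear ⇒ 4y-20=0] ∩ [|A−(15, 5)|²=16]]
2. A_y = 5  [[A, B, C are collinear ⇒ 4y-20=0] ∩ [|A−(15, 5)|²=16]]
   so A = (11, 5)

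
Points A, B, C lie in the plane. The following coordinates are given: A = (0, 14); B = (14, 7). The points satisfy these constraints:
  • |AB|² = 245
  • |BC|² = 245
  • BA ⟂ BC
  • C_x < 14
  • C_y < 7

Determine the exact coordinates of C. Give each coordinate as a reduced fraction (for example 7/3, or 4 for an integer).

C = (7, -7)

1. C_x = 7  [[BA ⟂ BC ⇒ -14x+7y+147=0] ∩ [|C−(14, 7)|²=245]]
2. C_y = -7  [[BA ⟂ BC ⇒ -14x+7y+147=0] ∩ [|C−(14, 7)|²=245]]
   so C = (7, -7)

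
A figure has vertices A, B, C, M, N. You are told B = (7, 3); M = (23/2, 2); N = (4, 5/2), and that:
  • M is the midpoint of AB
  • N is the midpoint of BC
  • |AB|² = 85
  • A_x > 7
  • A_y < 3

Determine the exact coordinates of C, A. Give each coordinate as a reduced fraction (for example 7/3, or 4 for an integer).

C = (1, 2)
A = (16, 1)

1. A_x = 16  [A = 2·M−B = 2·(23/2, 2)−(7, 3)]
2. A_y = 1  [A = 2·M−B = 2·(23/2, 2)−(7, 3)]
   so A = (16, 1)
3. C_x = 1  [C = 2·N−B = 2·(4, 5/2)−(7, 3)]
4. C_y = 2  [C = 2·N−B = 2·(4, 5/2)−(7, 3)]
   so C = (1, 2)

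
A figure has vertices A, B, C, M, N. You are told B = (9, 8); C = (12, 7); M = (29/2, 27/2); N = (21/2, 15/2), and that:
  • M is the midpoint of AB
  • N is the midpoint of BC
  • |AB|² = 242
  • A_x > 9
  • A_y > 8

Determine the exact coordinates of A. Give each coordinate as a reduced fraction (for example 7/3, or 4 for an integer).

A = (20, 19)

1. A_x = 20  [A = 2·M−B = 2·(29/2, 27/2)−(9, 8)]
2. A_y = 19  [A = 2·M−B = 2·(29/2, 27/2)−(9, 8)]
   so A = (20, 19)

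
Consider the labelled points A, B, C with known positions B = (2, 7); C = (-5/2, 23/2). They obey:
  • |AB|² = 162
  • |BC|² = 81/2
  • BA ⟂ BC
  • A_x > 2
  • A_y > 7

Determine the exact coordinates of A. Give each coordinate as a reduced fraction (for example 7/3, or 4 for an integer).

1. A_x = 11  [[BA ⟂ BC ⇒ -9/2x+9/2y-45/2=0] ∩ [|A−(2, 7)|²=162]]
2. A_y = 16  [[BA ⟂ BC ⇒ -9/2x+9/2y-45/2=0] ∩ [|A−(2, 7)|²=162]]
   so A = (11, 16)

A = (11, 16)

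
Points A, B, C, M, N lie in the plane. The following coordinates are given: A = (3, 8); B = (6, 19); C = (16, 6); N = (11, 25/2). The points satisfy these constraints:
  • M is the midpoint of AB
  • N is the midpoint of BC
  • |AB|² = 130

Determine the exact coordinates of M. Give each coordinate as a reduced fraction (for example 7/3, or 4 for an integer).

M = (9/2, 27/2)

1. M_x = 9/2  [2·M = A+B = (3, 8)+(6, 19)]
2. M_y = 27/2  [2·M = A+B = (3, 8)+(6, 19)]
   so M = (9/2, 27/2)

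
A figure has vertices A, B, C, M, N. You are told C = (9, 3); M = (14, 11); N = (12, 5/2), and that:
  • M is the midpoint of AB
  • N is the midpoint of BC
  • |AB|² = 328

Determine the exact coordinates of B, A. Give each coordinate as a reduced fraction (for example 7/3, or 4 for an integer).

B = (15, 2)
A = (13, 20)

1. B_x = 15  [B = 2·N−C = 2·(12, 5/2)−(9, 3)]
2. B_y = 2  [B = 2·N−C = 2·(12, 5/2)−(9, 3)]
   so B = (15, 2)
3. A_x = 13  [A = 2·M−B = 2·(14, 11)−(15, 2)]
4. A_y = 20  [A = 2·M−B = 2·(14, 11)−(15, 2)]
   so A = (13, 20)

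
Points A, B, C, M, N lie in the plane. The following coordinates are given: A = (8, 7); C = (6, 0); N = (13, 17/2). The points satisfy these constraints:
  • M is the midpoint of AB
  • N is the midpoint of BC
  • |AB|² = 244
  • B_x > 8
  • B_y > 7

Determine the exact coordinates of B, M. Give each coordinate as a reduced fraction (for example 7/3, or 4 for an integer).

B = (20, 17)
M = (14, 12)

1. B_x = 20  [B = 2·N−C = 2·(13, 17/2)−(6, 0)]
2. B_y = 17  [B = 2·N−C = 2·(13, 17/2)−(6, 0)]
   so B = (20, 17)
3. M_x = 14  [2·M = A+B = (8, 7)+(20, 17)]
4. M_y = 12  [2·M = A+B = (8, 7)+(20, 17)]
   so M = (14, 12)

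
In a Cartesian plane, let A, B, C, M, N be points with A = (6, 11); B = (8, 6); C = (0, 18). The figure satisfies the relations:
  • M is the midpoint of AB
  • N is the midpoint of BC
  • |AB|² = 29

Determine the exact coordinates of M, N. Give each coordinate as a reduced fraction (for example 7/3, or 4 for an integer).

1. M_x = 7  [2·M = A+B = (6, 11)+(8, 6)]
2. M_y = 17/2  [2·M = A+B = (6, 11)+(8, 6)]
   so M = (7, 17/2)
3. N_x = 4  [2·N = B+C = (8, 6)+(0, 18)]
4. N_y = 12  [2·N = B+C = (8, 6)+(0, 18)]
   so N = (4, 12)

M = (7, 17/2)
N = (4, 12)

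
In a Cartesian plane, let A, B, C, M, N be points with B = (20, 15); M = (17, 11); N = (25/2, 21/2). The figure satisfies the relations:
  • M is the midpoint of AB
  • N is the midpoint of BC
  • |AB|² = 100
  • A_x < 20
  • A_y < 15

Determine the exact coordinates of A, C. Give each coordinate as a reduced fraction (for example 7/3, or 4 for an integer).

1. A_x = 14  [A = 2·M−B = 2·(17, 11)−(20, 15)]
2. A_y = 7  [A = 2·M−B = 2·(17, 11)−(20, 15)]
   so A = (14, 7)
3. C_x = 5  [C = 2·N−B = 2·(25/2, 21/2)−(20, 15)]
4. C_y = 6  [C = 2·N−B = 2·(25/2, 21/2)−(20, 15)]
   so C = (5, 6)

A = (14, 7)
C = (5, 6)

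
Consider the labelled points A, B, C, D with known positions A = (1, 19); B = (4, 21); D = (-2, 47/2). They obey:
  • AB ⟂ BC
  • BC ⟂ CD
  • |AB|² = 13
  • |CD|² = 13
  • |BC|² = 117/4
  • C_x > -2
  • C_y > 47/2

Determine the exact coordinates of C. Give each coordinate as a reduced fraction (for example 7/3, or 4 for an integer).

1. C_x = 1  [[AB ⟂ BC ⇒ 3x+2y-54=0] ∩ [|C−(-2, 47/2)|²=13]]
2. C_y = 51/2  [[AB ⟂ BC ⇒ 3x+2y-54=0] ∩ [|C−(-2, 47/2)|²=13]]
   so C = (1, 51/2)

C = (1, 51/2)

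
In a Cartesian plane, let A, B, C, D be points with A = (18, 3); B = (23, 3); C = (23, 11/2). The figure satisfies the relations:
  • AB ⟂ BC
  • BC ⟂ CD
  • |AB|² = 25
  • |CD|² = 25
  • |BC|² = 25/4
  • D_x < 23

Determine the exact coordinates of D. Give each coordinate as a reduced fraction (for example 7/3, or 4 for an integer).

1. D_x = 18  [[BC ⟂ CD ⇒ 5/2y-55/4=0] ∩ [|D−(23, 11/2)|²=25]]
2. D_y = 11/2  [[BC ⟂ CD ⇒ 5/2y-55/4=0] ∩ [|D−(23, 11/2)|²=25]]
   so D = (18, 11/2)

D = (18, 11/2)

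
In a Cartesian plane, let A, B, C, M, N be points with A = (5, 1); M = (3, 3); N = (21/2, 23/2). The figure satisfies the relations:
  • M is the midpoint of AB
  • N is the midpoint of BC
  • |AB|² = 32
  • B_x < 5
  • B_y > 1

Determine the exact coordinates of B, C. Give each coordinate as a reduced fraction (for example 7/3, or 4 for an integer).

1. B_x = 1  [B = 2·M−A = 2·(3, 3)−(5, 1)]
2. B_y = 5  [B = 2·M−A = 2·(3, 3)−(5, 1)]
   so B = (1, 5)
3. C_x = 20  [C = 2·N−B = 2·(21/2, 23/2)−(1, 5)]
4. C_y = 18  [C = 2·N−B = 2·(21/2, 23/2)−(1, 5)]
   so C = (20, 18)

B = (1, 5)
C = (20, 18)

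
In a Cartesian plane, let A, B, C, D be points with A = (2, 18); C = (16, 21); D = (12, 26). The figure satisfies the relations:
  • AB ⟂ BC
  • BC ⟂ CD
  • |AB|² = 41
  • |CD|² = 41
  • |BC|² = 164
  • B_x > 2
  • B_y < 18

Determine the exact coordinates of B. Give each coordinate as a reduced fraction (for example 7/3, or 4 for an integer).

B = (6, 13)

1. B_x = 6  [[BC ⟂ CD ⇒ 4x-5y+41=0] ∩ [|B−(2, 18)|²=41]]
2. B_y = 13  [[BC ⟂ CD ⇒ 4x-5y+41=0] ∩ [|B−(2, 18)|²=41]]
   so B = (6, 13)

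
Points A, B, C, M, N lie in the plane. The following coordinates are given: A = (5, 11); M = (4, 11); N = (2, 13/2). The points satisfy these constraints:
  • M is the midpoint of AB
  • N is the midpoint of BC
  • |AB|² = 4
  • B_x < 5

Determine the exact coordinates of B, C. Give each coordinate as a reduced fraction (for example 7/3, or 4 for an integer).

B = (3, 11)
C = (1, 2)

1. B_x = 3  [B = 2·M−A = 2·(4, 11)−(5, 11)]
2. B_y = 11  [B = 2·M−A = 2·(4, 11)−(5, 11)]
   so B = (3, 11)
3. C_x = 1  [C = 2·N−B = 2·(2, 13/2)−(3, 11)]
4. C_y = 2  [C = 2·N−B = 2·(2, 13/2)−(3, 11)]
   so C = (1, 2)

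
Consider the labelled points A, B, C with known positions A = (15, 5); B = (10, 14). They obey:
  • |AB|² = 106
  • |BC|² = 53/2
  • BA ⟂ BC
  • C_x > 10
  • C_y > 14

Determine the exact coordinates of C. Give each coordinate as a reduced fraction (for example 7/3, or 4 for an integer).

1. C_x = 29/2  [[BA ⟂ BC ⇒ 5x-9y+76=0] ∩ [|C−(10, 14)|²=53/2]]
2. C_y = 33/2  [[BA ⟂ BC ⇒ 5x-9y+76=0] ∩ [|C−(10, 14)|²=53/2]]
   so C = (29/2, 33/2)

C = (29/2, 33/2)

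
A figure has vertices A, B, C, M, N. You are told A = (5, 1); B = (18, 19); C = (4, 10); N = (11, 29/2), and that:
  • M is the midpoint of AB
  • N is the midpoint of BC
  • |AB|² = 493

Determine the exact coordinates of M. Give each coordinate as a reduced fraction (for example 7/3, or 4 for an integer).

1. M_x = 23/2  [2·M = A+B = (5, 1)+(18, 19)]
2. M_y = 10  [2·M = A+B = (5, 1)+(18, 19)]
   so M = (23/2, 10)

M = (23/2, 10)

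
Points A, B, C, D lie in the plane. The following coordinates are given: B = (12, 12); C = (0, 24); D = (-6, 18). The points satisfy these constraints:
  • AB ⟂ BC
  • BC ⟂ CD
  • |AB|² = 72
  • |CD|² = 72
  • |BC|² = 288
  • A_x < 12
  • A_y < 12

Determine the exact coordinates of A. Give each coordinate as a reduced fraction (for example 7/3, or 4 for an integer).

A = (6, 6)

1. A_x = 6  [[AB ⟂ BC ⇒ 12x-12y=0] ∩ [|A−(12, 12)|²=72]]
2. A_y = 6  [[AB ⟂ BC ⇒ 12x-12y=0] ∩ [|A−(12, 12)|²=72]]
   so A = (6, 6)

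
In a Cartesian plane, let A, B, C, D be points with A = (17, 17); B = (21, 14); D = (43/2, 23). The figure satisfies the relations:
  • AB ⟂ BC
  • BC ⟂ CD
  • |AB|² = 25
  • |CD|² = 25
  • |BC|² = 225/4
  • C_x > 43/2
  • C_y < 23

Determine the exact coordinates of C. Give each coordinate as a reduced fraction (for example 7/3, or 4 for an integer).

C = (51/2, 20)

1. C_x = 51/2  [[AB ⟂ BC ⇒ 4x-3y-42=0] ∩ [|C−(43/2, 23)|²=25]]
2. C_y = 20  [[AB ⟂ BC ⇒ 4x-3y-42=0] ∩ [|C−(43/2, 23)|²=25]]
   so C = (51/2, 20)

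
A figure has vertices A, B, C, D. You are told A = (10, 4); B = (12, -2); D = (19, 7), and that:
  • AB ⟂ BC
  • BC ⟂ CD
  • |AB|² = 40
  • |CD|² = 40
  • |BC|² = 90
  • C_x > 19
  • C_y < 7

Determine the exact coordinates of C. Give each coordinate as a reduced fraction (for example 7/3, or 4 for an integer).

1. C_x = 21  [[AB ⟂ BC ⇒ 2x-6y-36=0] ∩ [|C−(19, 7)|²=40]]
2. C_y = 1  [[AB ⟂ BC ⇒ 2x-6y-36=0] ∩ [|C−(19, 7)|²=40]]
   so C = (21, 1)

C = (21, 1)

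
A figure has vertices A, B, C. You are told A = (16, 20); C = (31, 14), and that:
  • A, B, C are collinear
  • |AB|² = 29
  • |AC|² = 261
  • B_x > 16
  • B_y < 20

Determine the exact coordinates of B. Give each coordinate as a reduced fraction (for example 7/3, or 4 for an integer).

B = (21, 18)

1. B_x = 21  [[A, B, C are collinear ⇒ -6x-15y+396=0] ∩ [|B−(16, 20)|²=29]]
2. B_y = 18  [[A, B, C are collinear ⇒ -6x-15y+396=0] ∩ [|B−(16, 20)|²=29]]
   so B = (21, 18)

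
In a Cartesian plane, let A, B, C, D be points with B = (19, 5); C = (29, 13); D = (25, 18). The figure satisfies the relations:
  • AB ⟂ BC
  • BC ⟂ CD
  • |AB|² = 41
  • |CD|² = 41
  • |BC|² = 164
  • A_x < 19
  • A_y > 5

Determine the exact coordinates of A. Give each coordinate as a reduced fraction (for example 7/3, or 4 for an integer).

A = (15, 10)

1. A_x = 15  [[AB ⟂ BC ⇒ -10x-8y+230=0] ∩ [|A−(19, 5)|²=41]]
2. A_y = 10  [[AB ⟂ BC ⇒ -10x-8y+230=0] ∩ [|A−(19, 5)|²=41]]
   so A = (15, 10)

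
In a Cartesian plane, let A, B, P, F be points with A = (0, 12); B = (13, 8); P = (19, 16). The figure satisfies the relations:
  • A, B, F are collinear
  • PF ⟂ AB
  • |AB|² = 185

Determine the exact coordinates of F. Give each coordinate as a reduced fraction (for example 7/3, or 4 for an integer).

1. F_x = 3003/185  [[A, B, F are collinear ⇒ 4x+13y-156=0] ∩ [PF ⟂ AB ⇒ 13x-4y-183=0]]
2. F_y = 1296/185  [[A, B, F are collinear ⇒ 4x+13y-156=0] ∩ [PF ⟂ AB ⇒ 13x-4y-183=0]]
   so F = (3003/185, 1296/185)

F = (3003/185, 1296/185)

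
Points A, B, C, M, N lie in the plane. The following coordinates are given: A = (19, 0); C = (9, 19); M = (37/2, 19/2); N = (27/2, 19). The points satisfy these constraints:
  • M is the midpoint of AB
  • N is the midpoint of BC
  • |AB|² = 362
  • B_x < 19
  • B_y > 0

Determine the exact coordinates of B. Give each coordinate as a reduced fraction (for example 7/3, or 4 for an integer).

B = (18, 19)

1. B_x = 18  [B = 2·M−A = 2·(37/2, 19/2)−(19, 0)]
2. B_y = 19  [B = 2·M−A = 2·(37/2, 19/2)−(19, 0)]
   so B = (18, 19)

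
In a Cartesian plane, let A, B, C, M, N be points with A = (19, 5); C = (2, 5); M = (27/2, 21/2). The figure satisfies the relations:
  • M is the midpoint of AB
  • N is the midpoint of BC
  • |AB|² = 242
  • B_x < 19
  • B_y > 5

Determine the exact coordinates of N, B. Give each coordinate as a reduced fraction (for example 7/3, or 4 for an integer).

1. B_x = 8  [B = 2·M−A = 2·(27/2, 21/2)−(19, 5)]
2. B_y = 16  [B = 2·M−A = 2·(27/2, 21/2)−(19, 5)]
   so B = (8, 16)
3. N_x = 5  [2·N = B+C = (8, 16)+(2, 5)]
4. N_y = 21/2  [2·N = B+C = (8, 16)+(2, 5)]
   so N = (5, 21/2)

N = (5, 21/2)
B = (8, 16)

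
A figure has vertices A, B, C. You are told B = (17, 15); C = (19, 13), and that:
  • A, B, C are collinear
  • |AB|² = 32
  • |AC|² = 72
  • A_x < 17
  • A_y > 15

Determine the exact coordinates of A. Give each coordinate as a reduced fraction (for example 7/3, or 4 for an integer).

A = (13, 19)

1. A_x = 13  [[A, B, C are collinear ⇒ 2x+2y-64=0] ∩ [|A−(17, 15)|²=32]]
2. A_y = 19  [[A, B, C are collinear ⇒ 2x+2y-64=0] ∩ [|A−(17, 15)|²=32]]
   so A = (13, 19)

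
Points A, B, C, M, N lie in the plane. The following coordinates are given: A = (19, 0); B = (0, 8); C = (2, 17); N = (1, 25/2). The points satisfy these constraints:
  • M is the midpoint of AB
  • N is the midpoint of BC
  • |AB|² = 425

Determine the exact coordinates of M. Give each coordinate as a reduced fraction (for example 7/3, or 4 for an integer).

1. M_x = 19/2  [2·M = A+B = (19, 0)+(0, 8)]
2. M_y = 4  [2·M = A+B = (19, 0)+(0, 8)]
   so M = (19/2, 4)

M = (19/2, 4)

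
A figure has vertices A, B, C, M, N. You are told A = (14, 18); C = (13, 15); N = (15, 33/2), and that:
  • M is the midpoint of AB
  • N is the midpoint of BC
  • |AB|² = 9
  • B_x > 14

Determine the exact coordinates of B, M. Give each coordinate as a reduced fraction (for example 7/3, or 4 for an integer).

1. B_x = 17  [B = 2·N−C = 2·(15, 33/2)−(13, 15)]
2. B_y = 18  [B = 2·N−C = 2·(15, 33/2)−(13, 15)]
   so B = (17, 18)
3. M_x = 31/2  [2·M = A+B = (14, 18)+(17, 18)]
4. M_y = 18  [2·M = A+B = (14, 18)+(17, 18)]
   so M = (31/2, 18)

B = (17, 18)
M = (31/2, 18)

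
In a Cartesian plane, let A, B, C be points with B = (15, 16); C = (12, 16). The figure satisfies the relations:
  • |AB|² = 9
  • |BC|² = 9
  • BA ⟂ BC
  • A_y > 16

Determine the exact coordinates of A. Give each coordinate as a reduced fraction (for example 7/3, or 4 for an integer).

A = (15, 19)

1. A_x = 15  [[BA ⟂ BC ⇒ -3x+45=0] ∩ [|A−(15, 16)|²=9]]
2. A_y = 19  [[BA ⟂ BC ⇒ -3x+45=0] ∩ [|A−(15, 16)|²=9]]
   so A = (15, 19)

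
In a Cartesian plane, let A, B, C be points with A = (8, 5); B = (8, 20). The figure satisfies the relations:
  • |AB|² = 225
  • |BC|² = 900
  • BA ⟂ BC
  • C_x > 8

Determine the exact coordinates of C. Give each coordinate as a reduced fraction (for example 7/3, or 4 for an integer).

1. C_x = 38  [[BA ⟂ BC ⇒ -15y+300=0] ∩ [|C−(8, 20)|²=900]]
2. C_y = 20  [[BA ⟂ BC ⇒ -15y+300=0] ∩ [|C−(8, 20)|²=900]]
   so C = (38, 20)

C = (38, 20)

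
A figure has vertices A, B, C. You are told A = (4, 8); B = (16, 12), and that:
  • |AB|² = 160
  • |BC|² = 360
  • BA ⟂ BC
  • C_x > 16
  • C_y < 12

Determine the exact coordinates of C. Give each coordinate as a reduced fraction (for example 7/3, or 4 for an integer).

1. C_x = 22  [[BA ⟂ BC ⇒ -12x-4y+240=0] ∩ [|C−(16, 12)|²=360]]
2. C_y = -6  [[BA ⟂ BC ⇒ -12x-4y+240=0] ∩ [|C−(16, 12)|²=360]]
   so C = (22, -6)

C = (22, -6)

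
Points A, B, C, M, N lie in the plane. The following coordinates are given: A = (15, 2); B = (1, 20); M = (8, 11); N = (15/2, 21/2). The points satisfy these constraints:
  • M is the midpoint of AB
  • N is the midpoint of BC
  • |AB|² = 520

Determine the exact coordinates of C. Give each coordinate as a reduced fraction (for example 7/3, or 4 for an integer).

1. C_x = 14  [C = 2·N−B = 2·(15/2, 21/2)−(1, 20)]
2. C_y = 1  [C = 2·N−B = 2·(15/2, 21/2)−(1, 20)]
   so C = (14, 1)

C = (14, 1)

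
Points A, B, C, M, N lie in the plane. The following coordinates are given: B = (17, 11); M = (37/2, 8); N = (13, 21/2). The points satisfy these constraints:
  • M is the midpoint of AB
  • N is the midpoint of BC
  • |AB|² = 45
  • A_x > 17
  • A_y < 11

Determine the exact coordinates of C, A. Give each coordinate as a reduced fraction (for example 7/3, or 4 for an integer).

C = (9, 10)
A = (20, 5)

1. A_x = 20  [A = 2·M−B = 2·(37/2, 8)−(17, 11)]
2. A_y = 5  [A = 2·M−B = 2·(37/2, 8)−(17, 11)]
   so A = (20, 5)
3. C_x = 9  [C = 2·N−B = 2·(13, 21/2)−(17, 11)]
4. C_y = 10  [C = 2·N−B = 2·(13, 21/2)−(17, 11)]
   so C = (9, 10)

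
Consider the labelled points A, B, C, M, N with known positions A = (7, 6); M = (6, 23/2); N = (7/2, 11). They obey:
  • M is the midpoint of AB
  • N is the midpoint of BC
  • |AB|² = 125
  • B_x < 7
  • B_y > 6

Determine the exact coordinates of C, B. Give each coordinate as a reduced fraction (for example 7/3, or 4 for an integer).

1. B_x = 5  [B = 2·M−A = 2·(6, 23/2)−(7, 6)]
2. B_y = 17  [B = 2·M−A = 2·(6, 23/2)−(7, 6)]
   so B = (5, 17)
3. C_x = 2  [C = 2·N−B = 2·(7/2, 11)−(5, 17)]
4. C_y = 5  [C = 2·N−B = 2·(7/2, 11)−(5, 17)]
   so C = (2, 5)

C = (2, 5)
B = (5, 17)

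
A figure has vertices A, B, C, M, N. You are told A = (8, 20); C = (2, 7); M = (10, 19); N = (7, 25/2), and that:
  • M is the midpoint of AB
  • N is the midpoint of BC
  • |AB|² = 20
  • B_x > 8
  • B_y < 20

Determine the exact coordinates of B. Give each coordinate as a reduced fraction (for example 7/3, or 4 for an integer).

B = (12, 18)

1. B_x = 12  [B = 2·M−A = 2·(10, 19)−(8, 20)]
2. B_y = 18  [B = 2·M−A = 2·(10, 19)−(8, 20)]
   so B = (12, 18)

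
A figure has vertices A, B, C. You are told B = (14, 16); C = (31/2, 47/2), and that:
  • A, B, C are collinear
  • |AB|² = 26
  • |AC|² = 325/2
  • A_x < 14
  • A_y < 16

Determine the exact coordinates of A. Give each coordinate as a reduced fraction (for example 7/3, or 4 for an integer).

1. A_x = 13  [[A, B, C are collinear ⇒ -15/2x+3/2y+81=0] ∩ [|A−(14, 16)|²=26]]
2. A_y = 11  [[A, B, C are collinear ⇒ -15/2x+3/2y+81=0] ∩ [|A−(14, 16)|²=26]]
   so A = (13, 11)

A = (13, 11)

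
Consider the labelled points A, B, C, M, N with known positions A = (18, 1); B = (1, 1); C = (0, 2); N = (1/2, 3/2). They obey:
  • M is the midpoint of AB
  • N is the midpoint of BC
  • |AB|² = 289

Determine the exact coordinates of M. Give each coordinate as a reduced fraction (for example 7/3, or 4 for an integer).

1. M_x = 19/2  [2·M = A+B = (18, 1)+(1, 1)]
2. M_y = 1  [2·M = A+B = (18, 1)+(1, 1)]
   so M = (19/2, 1)

M = (19/2, 1)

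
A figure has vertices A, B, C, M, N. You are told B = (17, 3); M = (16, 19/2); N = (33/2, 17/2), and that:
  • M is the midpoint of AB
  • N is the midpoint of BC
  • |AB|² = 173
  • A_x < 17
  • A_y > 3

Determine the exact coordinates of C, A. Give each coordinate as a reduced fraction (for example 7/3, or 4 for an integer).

C = (16, 14)
A = (15, 16)

1. A_x = 15  [A = 2·M−B = 2·(16, 19/2)−(17, 3)]
2. A_y = 16  [A = 2·M−B = 2·(16, 19/2)−(17, 3)]
   so A = (15, 16)
3. C_x = 16  [C = 2·N−B = 2·(33/2, 17/2)−(17, 3)]
4. C_y = 14  [C = 2·N−B = 2·(33/2, 17/2)−(17, 3)]
   so C = (16, 14)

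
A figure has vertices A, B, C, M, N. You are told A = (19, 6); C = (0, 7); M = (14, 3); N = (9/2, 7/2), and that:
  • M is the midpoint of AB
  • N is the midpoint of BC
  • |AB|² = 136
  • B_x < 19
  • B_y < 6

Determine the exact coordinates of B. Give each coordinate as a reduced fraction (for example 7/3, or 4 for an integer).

B = (9, 0)

1. B_x = 9  [B = 2·M−A = 2·(14, 3)−(19, 6)]
2. B_y = 0  [B = 2·M−A = 2·(14, 3)−(19, 6)]
   so B = (9, 0)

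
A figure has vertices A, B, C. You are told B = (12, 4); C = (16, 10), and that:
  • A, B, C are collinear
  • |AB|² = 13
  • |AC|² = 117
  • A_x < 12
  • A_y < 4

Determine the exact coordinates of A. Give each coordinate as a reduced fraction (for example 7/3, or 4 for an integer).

1. A_x = 10  [[A, B, C are collinear ⇒ -6x+4y+56=0] ∩ [|A−(12, 4)|²=13]]
2. A_y = 1  [[A, B, C are collinear ⇒ -6x+4y+56=0] ∩ [|A−(12, 4)|²=13]]
   so A = (10, 1)

A = (10, 1)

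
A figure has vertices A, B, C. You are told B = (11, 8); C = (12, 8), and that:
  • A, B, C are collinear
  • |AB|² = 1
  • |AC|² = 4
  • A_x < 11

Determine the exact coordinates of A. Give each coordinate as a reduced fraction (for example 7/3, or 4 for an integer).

A = (10, 8)

1. A_x = 10  [[A, B, C are collinear ⇒ 1y-8=0] ∩ [|A−(11, 8)|²=1]]
2. A_y = 8  [[A, B, C are collinear ⇒ 1y-8=0] ∩ [|A−(11, 8)|²=1]]
   so A = (10, 8)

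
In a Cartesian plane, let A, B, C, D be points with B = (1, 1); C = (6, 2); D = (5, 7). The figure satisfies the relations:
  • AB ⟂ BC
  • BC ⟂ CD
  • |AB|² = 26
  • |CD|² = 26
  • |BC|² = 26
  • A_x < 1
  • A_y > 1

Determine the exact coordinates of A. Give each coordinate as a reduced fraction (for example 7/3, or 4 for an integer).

A = (0, 6)

1. A_x = 0  [[AB ⟂ BC ⇒ -5x-1y+6=0] ∩ [|A−(1, 1)|²=26]]
2. A_y = 6  [[AB ⟂ BC ⇒ -5x-1y+6=0] ∩ [|A−(1, 1)|²=26]]
   so A = (0, 6)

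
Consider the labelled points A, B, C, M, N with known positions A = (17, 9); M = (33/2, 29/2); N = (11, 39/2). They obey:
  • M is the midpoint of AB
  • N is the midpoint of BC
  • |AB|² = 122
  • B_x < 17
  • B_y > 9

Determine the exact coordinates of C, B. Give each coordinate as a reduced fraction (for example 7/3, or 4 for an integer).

C = (6, 19)
B = (16, 20)

1. B_x = 16  [B = 2·M−A = 2·(33/2, 29/2)−(17, 9)]
2. B_y = 20  [B = 2·M−A = 2·(33/2, 29/2)−(17, 9)]
   so B = (16, 20)
3. C_x = 6  [C = 2·N−B = 2·(11, 39/2)−(16, 20)]
4. C_y = 19  [C = 2·N−B = 2·(11, 39/2)−(16, 20)]
   so C = (6, 19)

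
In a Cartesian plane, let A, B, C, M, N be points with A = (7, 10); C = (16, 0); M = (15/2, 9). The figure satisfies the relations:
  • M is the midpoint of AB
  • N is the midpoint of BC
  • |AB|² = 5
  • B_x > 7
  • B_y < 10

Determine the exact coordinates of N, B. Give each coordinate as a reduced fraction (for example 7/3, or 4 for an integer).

1. B_x = 8  [B = 2·M−A = 2·(15/2, 9)−(7, 10)]
2. B_y = 8  [B = 2·M−A = 2·(15/2, 9)−(7, 10)]
   so B = (8, 8)
3. N_x = 12  [2·N = B+C = (8, 8)+(16, 0)]
4. N_y = 4  [2·N = B+C = (8, 8)+(16, 0)]
   so N = (12, 4)

N = (12, 4)
B = (8, 8)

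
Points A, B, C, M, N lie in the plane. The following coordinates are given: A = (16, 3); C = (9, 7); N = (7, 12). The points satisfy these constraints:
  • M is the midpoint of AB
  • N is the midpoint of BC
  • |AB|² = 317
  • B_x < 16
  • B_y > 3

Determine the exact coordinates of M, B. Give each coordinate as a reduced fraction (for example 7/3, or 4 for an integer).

1. B_x = 5  [B = 2·N−C = 2·(7, 12)−(9, 7)]
2. B_y = 17  [B = 2·N−C = 2·(7, 12)−(9, 7)]
   so B = (5, 17)
3. M_x = 21/2  [2·M = A+B = (16, 3)+(5, 17)]
4. M_y = 10  [2·M = A+B = (16, 3)+(5, 17)]
   so M = (21/2, 10)

M = (21/2, 10)
B = (5, 17)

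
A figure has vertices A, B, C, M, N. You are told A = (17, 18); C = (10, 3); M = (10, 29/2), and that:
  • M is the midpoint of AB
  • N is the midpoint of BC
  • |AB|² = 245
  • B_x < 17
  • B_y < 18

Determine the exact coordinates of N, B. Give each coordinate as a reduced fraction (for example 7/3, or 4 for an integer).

N = (13/2, 7)
B = (3, 11)

1. B_x = 3  [B = 2·M−A = 2·(10, 29/2)−(17, 18)]
2. B_y = 11  [B = 2·M−A = 2·(10, 29/2)−(17, 18)]
   so B = (3, 11)
3. N_x = 13/2  [2·N = B+C = (3, 11)+(10, 3)]
4. N_y = 7  [2·N = B+C = (3, 11)+(10, 3)]
   so N = (13/2, 7)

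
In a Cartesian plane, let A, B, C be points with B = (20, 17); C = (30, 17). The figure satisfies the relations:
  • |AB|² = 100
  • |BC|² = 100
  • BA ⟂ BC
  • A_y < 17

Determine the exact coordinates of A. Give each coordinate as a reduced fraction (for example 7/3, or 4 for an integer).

A = (20, 7)

1. A_x = 20  [[BA ⟂ BC ⇒ 10x-200=0] ∩ [|A−(20, 17)|²=100]]
2. A_y = 7  [[BA ⟂ BC ⇒ 10x-200=0] ∩ [|A−(20, 17)|²=100]]
   so A = (20, 7)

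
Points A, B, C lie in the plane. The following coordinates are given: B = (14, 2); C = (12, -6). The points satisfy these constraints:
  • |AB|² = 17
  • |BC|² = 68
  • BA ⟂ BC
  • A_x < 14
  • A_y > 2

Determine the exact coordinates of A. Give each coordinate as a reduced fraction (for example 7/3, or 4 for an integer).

1. A_x = 10  [[BA ⟂ BC ⇒ -2x-8y+44=0] ∩ [|A−(14, 2)|²=17]]
2. A_y = 3  [[BA ⟂ BC ⇒ -2x-8y+44=0] ∩ [|A−(14, 2)|²=17]]
   so A = (10, 3)

A = (10, 3)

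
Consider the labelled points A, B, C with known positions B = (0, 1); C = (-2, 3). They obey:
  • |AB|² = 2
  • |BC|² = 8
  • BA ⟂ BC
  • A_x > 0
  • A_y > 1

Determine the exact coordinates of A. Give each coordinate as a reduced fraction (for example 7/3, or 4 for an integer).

A = (1, 2)

1. A_x = 1  [[BA ⟂ BC ⇒ -2x+2y-2=0] ∩ [|A−(0, 1)|²=2]]
2. A_y = 2  [[BA ⟂ BC ⇒ -2x+2y-2=0] ∩ [|A−(0, 1)|²=2]]
   so A = (1, 2)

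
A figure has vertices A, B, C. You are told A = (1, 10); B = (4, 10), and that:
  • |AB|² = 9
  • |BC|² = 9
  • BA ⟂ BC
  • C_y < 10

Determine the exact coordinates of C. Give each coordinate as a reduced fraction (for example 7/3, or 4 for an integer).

1. C_x = 4  [[BA ⟂ BC ⇒ -3x+12=0] ∩ [|C−(4, 10)|²=9]]
2. C_y = 7  [[BA ⟂ BC ⇒ -3x+12=0] ∩ [|C−(4, 10)|²=9]]
   so C = (4, 7)

C = (4, 7)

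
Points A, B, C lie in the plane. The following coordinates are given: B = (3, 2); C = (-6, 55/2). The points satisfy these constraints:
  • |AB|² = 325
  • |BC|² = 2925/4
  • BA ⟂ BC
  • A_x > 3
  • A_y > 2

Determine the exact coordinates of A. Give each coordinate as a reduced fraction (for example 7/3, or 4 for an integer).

A = (20, 8)

1. A_x = 20  [[BA ⟂ BC ⇒ -9x+51/2y-24=0] ∩ [|A−(3, 2)|²=325]]
2. A_y = 8  [[BA ⟂ BC ⇒ -9x+51/2y-24=0] ∩ [|A−(3, 2)|²=325]]
   so A = (20, 8)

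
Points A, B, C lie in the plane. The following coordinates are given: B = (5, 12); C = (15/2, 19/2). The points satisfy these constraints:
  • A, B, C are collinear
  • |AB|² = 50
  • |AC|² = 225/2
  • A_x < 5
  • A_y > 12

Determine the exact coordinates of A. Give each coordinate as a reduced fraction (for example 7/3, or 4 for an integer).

A = (0, 17)

1. A_x = 0  [[A, B, C are collinear ⇒ 5/2x+5/2y-85/2=0] ∩ [|A−(5, 12)|²=50]]
2. A_y = 17  [[A, B, C are collinear ⇒ 5/2x+5/2y-85/2=0] ∩ [|A−(5, 12)|²=50]]
   so A = (0, 17)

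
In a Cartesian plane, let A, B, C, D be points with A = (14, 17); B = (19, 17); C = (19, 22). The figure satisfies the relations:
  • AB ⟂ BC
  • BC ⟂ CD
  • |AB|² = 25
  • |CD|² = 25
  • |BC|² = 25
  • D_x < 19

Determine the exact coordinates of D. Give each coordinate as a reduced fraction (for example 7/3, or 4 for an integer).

1. D_x = 14  [[BC ⟂ CD ⇒ 5y-110=0] ∩ [|D−(19, 22)|²=25]]
2. D_y = 22  [[BC ⟂ CD ⇒ 5y-110=0] ∩ [|D−(19, 22)|²=25]]
   so D = (14, 22)

D = (14, 22)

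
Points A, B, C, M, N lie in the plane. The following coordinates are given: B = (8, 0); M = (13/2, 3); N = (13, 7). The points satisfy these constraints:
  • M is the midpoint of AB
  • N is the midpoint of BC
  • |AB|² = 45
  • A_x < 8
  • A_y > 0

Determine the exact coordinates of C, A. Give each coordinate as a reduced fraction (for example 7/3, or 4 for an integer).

C = (18, 14)
A = (5, 6)

1. A_x = 5  [A = 2·M−B = 2·(13/2, 3)−(8, 0)]
2. A_y = 6  [A = 2·M−B = 2·(13/2, 3)−(8, 0)]
   so A = (5, 6)
3. C_x = 18  [C = 2·N−B = 2·(13, 7)−(8, 0)]
4. C_y = 14  [C = 2·N−B = 2·(13, 7)−(8, 0)]
   so C = (18, 14)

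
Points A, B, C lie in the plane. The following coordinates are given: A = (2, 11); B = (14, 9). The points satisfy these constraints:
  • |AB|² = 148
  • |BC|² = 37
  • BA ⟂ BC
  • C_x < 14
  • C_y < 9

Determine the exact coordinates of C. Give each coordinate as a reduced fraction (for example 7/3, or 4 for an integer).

1. C_x = 13  [[BA ⟂ BC ⇒ -12x+2y+150=0] ∩ [|C−(14, 9)|²=37]]
2. C_y = 3  [[BA ⟂ BC ⇒ -12x+2y+150=0] ∩ [|C−(14, 9)|²=37]]
   so C = (13, 3)

C = (13, 3)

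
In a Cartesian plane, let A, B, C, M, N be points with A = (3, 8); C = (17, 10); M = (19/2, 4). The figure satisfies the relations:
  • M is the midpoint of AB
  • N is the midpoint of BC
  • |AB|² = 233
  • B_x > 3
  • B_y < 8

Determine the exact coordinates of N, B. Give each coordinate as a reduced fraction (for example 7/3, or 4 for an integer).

1. B_x = 16  [B = 2·M−A = 2·(19/2, 4)−(3, 8)]
2. B_y = 0  [B = 2·M−A = 2·(19/2, 4)−(3, 8)]
   so B = (16, 0)
3. N_x = 33/2  [2·N = B+C = (16, 0)+(17, 10)]
4. N_y = 5  [2·N = B+C = (16, 0)+(17, 10)]
   so N = (33/2, 5)

N = (33/2, 5)
B = (16, 0)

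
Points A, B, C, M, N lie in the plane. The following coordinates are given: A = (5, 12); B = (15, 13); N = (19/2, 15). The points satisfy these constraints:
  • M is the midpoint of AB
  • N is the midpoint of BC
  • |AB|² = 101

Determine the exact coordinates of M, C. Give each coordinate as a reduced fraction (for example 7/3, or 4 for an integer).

M = (10, 25/2)
C = (4, 17)

1. M_x = 10  [2·M = A+B = (5, 12)+(15, 13)]
2. M_y = 25/2  [2·M = A+B = (5, 12)+(15, 13)]
   so M = (10, 25/2)
3. C_x = 4  [C = 2·N−B = 2·(19/2, 15)−(15, 13)]
4. C_y = 17  [C = 2·N−B = 2·(19/2, 15)−(15, 13)]
   so C = (4, 17)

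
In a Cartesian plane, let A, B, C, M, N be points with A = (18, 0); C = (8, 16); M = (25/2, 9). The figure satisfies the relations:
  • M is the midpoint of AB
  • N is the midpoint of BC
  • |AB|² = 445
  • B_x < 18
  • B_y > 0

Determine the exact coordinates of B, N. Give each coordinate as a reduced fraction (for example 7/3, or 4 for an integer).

1. B_x = 7  [B = 2·M−A = 2·(25/2, 9)−(18, 0)]
2. B_y = 18  [B = 2·M−A = 2·(25/2, 9)−(18, 0)]
   so B = (7, 18)
3. N_x = 15/2  [2·N = B+C = (7, 18)+(8, 16)]
4. N_y = 17  [2·N = B+C = (7, 18)+(8, 16)]
   so N = (15/2, 17)

B = (7, 18)
N = (15/2, 17)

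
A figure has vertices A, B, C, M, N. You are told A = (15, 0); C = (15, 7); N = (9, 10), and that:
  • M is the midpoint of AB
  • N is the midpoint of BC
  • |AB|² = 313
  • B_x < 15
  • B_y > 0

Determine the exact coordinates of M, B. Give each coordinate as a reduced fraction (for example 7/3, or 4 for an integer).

M = (9, 13/2)
B = (3, 13)

1. B_x = 3  [B = 2·N−C = 2·(9, 10)−(15, 7)]
2. B_y = 13  [B = 2·N−C = 2·(9, 10)−(15, 7)]
   so B = (3, 13)
3. M_x = 9  [2·M = A+B = (15, 0)+(3, 13)]
4. M_y = 13/2  [2·M = A+B = (15, 0)+(3, 13)]
   so M = (9, 13/2)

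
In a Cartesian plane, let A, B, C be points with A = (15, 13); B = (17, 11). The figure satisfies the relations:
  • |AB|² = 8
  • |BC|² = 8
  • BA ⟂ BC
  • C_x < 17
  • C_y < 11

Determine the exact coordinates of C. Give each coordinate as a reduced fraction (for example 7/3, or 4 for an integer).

1. C_x = 15  [[BA ⟂ BC ⇒ -2x+2y+12=0] ∩ [|C−(17, 11)|²=8]]
2. C_y = 9  [[BA ⟂ BC ⇒ -2x+2y+12=0] ∩ [|C−(17, 11)|²=8]]
   so C = (15, 9)

C = (15, 9)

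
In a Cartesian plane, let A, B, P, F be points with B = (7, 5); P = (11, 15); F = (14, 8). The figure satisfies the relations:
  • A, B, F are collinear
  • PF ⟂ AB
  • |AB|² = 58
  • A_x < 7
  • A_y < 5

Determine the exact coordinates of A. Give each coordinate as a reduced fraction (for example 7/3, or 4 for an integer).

A = (0, 2)

1. A_x = 0  [[A, B, F are collinear ⇒ -3x+7y-14=0] ∩ [|A−(7, 5)|²=58]]
2. A_y = 2  [[A, B, F are collinear ⇒ -3x+7y-14=0] ∩ [|A−(7, 5)|²=58]]
   so A = (0, 2)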